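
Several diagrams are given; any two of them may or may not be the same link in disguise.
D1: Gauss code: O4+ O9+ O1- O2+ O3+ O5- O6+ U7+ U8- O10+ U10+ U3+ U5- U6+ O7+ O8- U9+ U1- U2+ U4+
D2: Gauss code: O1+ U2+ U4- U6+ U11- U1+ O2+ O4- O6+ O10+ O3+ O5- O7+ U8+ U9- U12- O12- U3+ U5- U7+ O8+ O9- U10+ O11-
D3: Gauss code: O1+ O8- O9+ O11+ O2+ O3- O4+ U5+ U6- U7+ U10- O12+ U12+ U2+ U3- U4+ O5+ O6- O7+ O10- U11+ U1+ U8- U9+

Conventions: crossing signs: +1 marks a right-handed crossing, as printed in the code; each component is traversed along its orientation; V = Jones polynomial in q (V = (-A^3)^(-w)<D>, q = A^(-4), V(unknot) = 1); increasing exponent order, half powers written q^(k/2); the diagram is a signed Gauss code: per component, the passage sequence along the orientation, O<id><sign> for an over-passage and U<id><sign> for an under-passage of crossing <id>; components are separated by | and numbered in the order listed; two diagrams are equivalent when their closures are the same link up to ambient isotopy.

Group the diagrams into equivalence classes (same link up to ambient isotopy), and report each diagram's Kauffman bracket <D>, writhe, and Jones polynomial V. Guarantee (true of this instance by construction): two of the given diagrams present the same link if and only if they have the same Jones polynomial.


classes: {D1, D2, D3}
V(D1) = 1  [10 crossings, <D> = A^12, w = +4]
V(D2) = 1  (w +2, c 12, <D> = A^6)
D3 (bracket A^12; 12 crossings at w = +4): V = 1
note: one V(q) for all 3 diagrams — one class (guaranteed)


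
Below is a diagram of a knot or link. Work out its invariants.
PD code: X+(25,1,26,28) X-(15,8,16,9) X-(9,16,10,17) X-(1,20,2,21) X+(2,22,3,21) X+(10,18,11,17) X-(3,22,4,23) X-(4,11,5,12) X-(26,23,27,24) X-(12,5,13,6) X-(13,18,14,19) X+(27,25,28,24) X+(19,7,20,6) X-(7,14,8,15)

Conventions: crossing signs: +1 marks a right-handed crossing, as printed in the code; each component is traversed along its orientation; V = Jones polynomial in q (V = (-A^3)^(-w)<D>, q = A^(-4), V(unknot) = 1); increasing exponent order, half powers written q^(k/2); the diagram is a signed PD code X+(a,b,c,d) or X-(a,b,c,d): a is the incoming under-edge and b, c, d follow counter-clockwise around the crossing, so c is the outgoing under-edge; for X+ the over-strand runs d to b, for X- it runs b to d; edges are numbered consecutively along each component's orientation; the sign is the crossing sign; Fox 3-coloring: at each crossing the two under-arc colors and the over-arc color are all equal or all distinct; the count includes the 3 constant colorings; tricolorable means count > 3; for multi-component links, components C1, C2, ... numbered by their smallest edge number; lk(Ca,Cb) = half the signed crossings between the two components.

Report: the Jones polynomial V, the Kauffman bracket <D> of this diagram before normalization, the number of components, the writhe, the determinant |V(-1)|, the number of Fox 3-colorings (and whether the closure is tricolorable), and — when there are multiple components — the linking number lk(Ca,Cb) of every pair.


V(q) = -q^-6 + q^-5 - q^-4 + 2q^-3 - q^-2 + q^-1
bracket: A^-8 - A^-4 + 2 - A^4 + A^8 - A^12, w = -4
1 component, writhe -4, over 14 crossings
det 7, colorings 3 of 3^14 — not tricolorable
observation: det 7 = |V(-1)|; not divisible by 3, so not tricolorable


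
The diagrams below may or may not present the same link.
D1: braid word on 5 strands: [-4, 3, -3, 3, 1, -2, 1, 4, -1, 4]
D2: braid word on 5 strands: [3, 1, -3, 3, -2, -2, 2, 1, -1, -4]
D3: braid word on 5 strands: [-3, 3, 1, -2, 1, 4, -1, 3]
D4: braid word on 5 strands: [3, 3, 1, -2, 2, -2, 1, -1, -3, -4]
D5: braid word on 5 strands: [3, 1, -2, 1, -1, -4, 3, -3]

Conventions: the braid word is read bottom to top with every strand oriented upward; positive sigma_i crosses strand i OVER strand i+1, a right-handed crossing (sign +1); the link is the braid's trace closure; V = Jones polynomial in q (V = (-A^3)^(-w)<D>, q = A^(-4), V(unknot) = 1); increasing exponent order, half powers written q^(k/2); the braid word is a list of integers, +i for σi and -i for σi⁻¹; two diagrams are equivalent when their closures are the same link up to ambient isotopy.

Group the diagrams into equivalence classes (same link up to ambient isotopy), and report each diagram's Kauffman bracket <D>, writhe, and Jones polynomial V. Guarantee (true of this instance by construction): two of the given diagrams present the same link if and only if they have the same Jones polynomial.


classes: {D1, D2, D3, D4, D5}
V(D1) = 1  [10 crossings, <D> = A^6, w = +2]
D2 (bracket 1; 10 crossings at w = 0): V = 1
V(D3) = 1  [8 crossings, <D> = A^6, w = +2]
V(D4) = 1  (w 0, c 10, <D> = 1)
V(D5) = 1  [8 crossings, <D> = 1, w = 0]
insight: one V(q) for all 5 diagrams — one class (guaranteed)


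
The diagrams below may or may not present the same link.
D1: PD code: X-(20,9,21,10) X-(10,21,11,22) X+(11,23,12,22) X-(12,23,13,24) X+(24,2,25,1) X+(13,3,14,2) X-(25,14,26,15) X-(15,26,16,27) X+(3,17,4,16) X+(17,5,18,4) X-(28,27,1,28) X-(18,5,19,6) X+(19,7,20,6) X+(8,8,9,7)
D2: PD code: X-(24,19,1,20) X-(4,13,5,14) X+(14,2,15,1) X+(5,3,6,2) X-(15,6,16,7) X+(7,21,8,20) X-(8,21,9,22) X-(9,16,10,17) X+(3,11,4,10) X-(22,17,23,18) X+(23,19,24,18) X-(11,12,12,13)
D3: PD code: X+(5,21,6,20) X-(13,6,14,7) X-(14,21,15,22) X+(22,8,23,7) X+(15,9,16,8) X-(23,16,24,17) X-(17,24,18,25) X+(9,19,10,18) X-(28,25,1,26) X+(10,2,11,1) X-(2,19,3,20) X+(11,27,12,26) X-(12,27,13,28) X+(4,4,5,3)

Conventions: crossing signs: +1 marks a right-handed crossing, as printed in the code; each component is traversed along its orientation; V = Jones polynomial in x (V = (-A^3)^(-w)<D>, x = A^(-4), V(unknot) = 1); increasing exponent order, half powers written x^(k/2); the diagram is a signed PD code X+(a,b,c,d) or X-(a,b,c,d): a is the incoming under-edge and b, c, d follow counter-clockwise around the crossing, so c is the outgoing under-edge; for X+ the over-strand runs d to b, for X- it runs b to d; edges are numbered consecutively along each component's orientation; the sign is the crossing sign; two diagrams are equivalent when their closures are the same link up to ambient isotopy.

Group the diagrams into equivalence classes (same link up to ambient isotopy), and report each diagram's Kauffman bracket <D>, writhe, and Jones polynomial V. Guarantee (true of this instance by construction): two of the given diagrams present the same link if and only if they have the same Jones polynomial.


classes: {D1, D2, D3}
V(D1) = 1  [14 crossings, <D> = 1, w = 0]
V(D2) = 1  [12 crossings, <D> = A^-6, w = -2]
D3 (bracket 1; 14 crossings at w = 0): V = 1
note: all 3 diagrams share one V(x), hence one class


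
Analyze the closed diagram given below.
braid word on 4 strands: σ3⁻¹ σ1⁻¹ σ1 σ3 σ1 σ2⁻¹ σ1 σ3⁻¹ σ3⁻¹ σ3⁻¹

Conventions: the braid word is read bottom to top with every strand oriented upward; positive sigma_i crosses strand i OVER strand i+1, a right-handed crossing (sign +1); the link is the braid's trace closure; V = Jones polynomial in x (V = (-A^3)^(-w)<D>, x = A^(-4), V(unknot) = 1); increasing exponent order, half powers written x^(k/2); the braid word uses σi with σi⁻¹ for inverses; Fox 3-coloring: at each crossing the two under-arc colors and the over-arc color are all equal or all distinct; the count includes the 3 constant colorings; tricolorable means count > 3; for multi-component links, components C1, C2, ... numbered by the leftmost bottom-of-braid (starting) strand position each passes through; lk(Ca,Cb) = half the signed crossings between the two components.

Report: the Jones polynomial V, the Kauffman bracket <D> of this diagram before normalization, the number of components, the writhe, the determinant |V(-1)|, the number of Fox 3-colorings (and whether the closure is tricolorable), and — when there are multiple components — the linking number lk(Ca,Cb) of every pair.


V = x^(-7/2) - x^(-5/2) + x^(-3/2) - 2x^(-1/2) - x^(3/2)
<D> = -A^-12 - 2A^-4 + 1 - A^4 + A^8 (w = -2)
2 components over 10 crossings, w = -2
lk(C1,C2): +1
9 Fox colorings among 3^10, |V(-1)| = 6: tricolorable
why: |V(-1)| = 6: so tricolorable, since 3 divides 6


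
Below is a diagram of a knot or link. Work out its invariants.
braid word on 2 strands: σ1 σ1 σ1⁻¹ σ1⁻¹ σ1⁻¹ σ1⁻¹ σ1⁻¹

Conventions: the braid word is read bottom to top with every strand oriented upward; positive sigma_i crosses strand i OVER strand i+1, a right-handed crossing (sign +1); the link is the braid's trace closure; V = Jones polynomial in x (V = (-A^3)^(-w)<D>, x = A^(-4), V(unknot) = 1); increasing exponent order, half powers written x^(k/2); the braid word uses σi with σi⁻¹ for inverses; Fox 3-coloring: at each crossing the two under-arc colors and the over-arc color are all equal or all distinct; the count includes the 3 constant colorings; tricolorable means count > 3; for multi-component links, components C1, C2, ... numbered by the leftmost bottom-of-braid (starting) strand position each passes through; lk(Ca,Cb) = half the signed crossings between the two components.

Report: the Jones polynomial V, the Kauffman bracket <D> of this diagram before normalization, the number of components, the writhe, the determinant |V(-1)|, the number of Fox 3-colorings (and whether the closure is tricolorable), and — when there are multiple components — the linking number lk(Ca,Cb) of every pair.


V(x) = -x^-4 + x^-3 + x^-1
bracket: -A^-5 - A^3 + A^7, w = -3
1 component, writhe -3, over 7 crossings
det 3, colorings 9 of 3^7 — tricolorable
observation: the word shrinks to σ1⁻¹ σ1⁻¹ σ1⁻¹ after cancelling


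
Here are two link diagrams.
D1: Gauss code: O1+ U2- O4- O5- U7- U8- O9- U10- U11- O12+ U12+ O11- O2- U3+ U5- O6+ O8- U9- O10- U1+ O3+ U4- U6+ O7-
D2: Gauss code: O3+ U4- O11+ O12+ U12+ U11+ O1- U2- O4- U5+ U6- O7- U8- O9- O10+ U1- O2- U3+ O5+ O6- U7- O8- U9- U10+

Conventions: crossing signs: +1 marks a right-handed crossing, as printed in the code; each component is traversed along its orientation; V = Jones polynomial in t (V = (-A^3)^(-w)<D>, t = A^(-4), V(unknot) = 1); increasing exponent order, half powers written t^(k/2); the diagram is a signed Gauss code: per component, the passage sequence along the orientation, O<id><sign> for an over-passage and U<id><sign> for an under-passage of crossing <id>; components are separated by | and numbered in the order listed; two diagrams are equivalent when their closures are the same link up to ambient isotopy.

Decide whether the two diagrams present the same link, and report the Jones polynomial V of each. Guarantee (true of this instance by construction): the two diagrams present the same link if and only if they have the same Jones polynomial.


equivalent: no
V(D1) = -t^-8 + 2t^-7 - 3t^-6 + 4t^-5 - 5t^-4 + 5t^-3 - 3t^-2 + 3t^-1 - 1  (w -4, c 12, <D> = -A^-12 + 3A^-8 - 3A^-4 + 5 - 5A^4 + 4A^8 - 3A^12 + 2A^16 - A^20)
V(D2) = -t^-6 + t^-5 - t^-4 + 2t^-3 - t^-2 + t^-1  [12 crossings, <D> = A^-2 - A^2 + 2A^6 - A^10 + A^14 - A^18, w = -2]
key observation: 2 values of V(t) split the 2 diagrams


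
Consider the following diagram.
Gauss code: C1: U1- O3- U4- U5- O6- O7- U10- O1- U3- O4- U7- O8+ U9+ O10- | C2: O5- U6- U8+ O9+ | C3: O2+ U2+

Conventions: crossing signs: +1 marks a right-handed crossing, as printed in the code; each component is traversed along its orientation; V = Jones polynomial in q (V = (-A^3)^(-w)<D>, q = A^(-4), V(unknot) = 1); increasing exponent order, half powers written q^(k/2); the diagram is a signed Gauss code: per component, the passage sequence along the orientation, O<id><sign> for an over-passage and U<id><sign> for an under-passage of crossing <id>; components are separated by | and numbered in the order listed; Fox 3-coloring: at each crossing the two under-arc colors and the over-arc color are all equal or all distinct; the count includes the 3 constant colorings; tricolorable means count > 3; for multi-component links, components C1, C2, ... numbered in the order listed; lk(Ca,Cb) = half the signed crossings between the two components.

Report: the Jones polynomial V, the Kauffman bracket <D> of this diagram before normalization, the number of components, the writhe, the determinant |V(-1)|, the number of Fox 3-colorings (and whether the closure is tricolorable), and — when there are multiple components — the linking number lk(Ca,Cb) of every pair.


Jones polynomial: V(q) = -q^-9 - q^-7 + q^-6 + 2q^-3 + q^-2 + 2q^-1
<D> = 2A^-8 + A^-4 + 2 + A^12 - A^16 - A^24; writhe -4
components 3, writhe -4 (10 crossings)
linking number lk(C1,C2) = 0
lk(C1,C3): 0
lk(C2,C3) = 0
3-colorings: 9 of 3^10, det 0 — tricolorable
note: the span of V is 8, within the link bound 10 + 3 - 1


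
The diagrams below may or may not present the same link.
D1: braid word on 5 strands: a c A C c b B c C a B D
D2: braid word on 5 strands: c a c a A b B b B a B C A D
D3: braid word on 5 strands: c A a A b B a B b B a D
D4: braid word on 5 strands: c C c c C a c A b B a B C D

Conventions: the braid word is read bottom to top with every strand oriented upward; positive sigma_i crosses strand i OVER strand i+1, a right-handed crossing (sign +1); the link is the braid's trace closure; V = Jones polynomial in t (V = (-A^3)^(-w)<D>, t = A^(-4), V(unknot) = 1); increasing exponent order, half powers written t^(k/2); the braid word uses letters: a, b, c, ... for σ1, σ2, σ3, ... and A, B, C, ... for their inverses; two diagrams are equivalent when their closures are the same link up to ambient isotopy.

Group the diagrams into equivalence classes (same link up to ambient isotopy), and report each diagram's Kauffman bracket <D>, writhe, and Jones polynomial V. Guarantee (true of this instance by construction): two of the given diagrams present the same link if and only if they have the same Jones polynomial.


equivalence classes: {D1, D2, D3, D4}
D1 (bracket 1; 12 crossings at w = 0): V = 1
D2 (bracket 1; 14 crossings at w = 0): V = 1
V(D3) = 1  [12 crossings, <D> = 1, w = 0]
D4 (bracket 1; 14 crossings at w = 0): V = 1
observation: one V(t) for all 4 diagrams — one class (guaranteed)


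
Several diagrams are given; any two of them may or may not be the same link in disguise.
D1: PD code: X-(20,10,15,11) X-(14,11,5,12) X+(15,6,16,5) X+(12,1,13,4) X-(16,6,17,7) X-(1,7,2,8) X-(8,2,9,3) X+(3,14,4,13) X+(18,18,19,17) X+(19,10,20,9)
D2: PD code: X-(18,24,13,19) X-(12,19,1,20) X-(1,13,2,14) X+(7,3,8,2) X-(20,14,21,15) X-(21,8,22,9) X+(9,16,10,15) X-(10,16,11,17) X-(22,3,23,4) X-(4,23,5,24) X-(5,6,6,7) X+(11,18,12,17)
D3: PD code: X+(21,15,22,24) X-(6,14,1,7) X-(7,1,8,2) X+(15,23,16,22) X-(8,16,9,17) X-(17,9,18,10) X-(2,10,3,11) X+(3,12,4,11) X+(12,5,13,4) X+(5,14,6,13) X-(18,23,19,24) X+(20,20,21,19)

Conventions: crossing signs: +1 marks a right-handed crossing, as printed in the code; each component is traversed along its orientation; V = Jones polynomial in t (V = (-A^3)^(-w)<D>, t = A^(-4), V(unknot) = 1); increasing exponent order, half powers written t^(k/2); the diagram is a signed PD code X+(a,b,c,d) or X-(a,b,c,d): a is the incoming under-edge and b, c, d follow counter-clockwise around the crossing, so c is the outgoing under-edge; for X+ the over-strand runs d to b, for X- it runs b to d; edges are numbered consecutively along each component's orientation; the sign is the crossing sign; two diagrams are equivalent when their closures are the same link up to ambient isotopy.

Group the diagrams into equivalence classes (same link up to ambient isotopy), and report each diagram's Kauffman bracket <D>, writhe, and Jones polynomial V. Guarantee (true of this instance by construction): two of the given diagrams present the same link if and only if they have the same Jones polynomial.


equivalence classes: {D1} | {D2} | {D3}
D1 (bracket A^-8 + 1 + A^4 + A^8 + A^12 - A^16; 10 crossings at w = 0): V = -t^-4 + t^-3 + t^-2 + t^-1 + 1 + t^2
V(D2) = t^-7 + 2t^-5 - t^-4 + 2t^-3 - t^-2 + t^-1  (w -6, c 12, <D> = A^-14 - A^-10 + 2A^-6 - A^-2 + 2A^2 + A^10)
V(D3) = t^-3 + t^-2 + t^-1 + 1  [12 crossings, <D> = 1 + A^4 + A^8 + A^12, w = 0]
key observation: V(t) takes 3 values over 3 diagrams, fixing the grouping


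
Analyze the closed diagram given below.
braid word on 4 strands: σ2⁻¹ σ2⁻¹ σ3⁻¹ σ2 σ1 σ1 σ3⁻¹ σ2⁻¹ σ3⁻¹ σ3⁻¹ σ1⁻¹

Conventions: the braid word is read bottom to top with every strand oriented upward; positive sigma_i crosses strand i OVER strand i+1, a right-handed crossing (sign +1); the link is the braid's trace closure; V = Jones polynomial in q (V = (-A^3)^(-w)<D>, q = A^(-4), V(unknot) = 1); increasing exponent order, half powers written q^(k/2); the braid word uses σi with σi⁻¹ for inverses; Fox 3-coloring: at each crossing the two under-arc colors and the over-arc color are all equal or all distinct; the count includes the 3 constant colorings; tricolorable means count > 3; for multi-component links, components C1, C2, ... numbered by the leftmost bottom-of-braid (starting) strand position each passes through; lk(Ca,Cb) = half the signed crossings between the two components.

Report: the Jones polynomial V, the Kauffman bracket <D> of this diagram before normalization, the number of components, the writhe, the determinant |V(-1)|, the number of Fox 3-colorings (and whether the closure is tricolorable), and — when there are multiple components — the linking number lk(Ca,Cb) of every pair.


Jones polynomial: V(q) = q^-7 - 2q^-6 + 2q^-5 - 3q^-4 + 3q^-3 - 2q^-2 + 2q^-1
<D> = -2A^-11 + 2A^-7 - 3A^-3 + 3A - 2A^5 + 2A^9 - A^13; writhe -5
components 1, writhe -5 (11 crossings)
3-colorings: 9 of 3^11, det 15 — tricolorable
note: det 15 = |V(-1)|; divisible by 3, so tricolorable


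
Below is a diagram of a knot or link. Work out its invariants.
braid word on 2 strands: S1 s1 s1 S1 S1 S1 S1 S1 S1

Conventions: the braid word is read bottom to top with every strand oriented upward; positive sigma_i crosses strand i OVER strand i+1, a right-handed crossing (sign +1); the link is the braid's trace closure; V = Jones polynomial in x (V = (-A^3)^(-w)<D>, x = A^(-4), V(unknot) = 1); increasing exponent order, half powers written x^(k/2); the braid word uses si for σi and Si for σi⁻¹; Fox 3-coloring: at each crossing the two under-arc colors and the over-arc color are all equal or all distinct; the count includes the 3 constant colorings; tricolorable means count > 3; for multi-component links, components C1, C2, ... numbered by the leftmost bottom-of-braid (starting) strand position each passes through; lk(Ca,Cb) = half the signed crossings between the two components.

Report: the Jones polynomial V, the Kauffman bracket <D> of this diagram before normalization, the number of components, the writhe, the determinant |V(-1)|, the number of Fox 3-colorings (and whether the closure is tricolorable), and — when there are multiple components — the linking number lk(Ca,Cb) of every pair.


V(x) = -x^-7 + x^-6 - x^-5 + x^-4 + x^-2
bracket: -A^-7 - A + A^5 - A^9 + A^13, w = -5
1 component, writhe -5, over 9 crossings
det 5, colorings 3 of 3^9 — not tricolorable
observation: det 5 = |V(-1)|; not divisible by 3, so not tricolorable


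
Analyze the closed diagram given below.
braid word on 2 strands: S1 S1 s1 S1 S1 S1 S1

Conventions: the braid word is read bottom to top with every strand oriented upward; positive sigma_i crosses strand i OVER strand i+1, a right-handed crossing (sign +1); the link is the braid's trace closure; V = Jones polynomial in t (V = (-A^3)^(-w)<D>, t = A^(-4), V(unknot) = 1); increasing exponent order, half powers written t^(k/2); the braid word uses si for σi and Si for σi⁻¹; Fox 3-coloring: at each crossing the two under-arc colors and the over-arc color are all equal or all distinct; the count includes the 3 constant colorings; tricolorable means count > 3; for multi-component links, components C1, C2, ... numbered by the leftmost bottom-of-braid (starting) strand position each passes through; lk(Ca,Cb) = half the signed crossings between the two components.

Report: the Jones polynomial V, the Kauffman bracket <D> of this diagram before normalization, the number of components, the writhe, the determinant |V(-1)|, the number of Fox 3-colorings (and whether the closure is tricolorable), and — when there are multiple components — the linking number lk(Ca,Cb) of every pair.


V = -t^-7 + t^-6 - t^-5 + t^-4 + t^-2
<D> = -A^-7 - A + A^5 - A^9 + A^13 (w = -5)
1 component over 7 crossings, w = -5
3 Fox colorings among 3^7, |V(-1)| = 5: not tricolorable
why: w = -5 shifts under R1 moves; the (-A^3)^(5) factor cancels that in V


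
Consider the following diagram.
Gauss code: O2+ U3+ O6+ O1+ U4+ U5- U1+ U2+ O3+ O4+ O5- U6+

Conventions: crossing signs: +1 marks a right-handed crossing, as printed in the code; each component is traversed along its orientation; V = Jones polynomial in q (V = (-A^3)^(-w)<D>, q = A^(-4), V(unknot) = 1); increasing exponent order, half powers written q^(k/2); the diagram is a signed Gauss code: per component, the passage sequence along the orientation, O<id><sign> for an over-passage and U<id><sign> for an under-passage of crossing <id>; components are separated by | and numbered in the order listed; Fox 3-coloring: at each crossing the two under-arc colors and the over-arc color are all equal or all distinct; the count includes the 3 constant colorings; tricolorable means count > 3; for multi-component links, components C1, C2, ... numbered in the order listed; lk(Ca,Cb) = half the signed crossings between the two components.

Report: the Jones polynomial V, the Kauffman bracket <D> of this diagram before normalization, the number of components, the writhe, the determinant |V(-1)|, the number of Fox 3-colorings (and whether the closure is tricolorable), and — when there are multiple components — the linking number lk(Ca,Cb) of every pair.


V(q) = q + q^3 - q^4
bracket: -A^-4 + 1 + A^8, w = +4
1 component, writhe +4, over 6 crossings
det 3, colorings 9 of 3^6 — tricolorable
observation: |V(-1)| = 3: so tricolorable, since 3 divides 3


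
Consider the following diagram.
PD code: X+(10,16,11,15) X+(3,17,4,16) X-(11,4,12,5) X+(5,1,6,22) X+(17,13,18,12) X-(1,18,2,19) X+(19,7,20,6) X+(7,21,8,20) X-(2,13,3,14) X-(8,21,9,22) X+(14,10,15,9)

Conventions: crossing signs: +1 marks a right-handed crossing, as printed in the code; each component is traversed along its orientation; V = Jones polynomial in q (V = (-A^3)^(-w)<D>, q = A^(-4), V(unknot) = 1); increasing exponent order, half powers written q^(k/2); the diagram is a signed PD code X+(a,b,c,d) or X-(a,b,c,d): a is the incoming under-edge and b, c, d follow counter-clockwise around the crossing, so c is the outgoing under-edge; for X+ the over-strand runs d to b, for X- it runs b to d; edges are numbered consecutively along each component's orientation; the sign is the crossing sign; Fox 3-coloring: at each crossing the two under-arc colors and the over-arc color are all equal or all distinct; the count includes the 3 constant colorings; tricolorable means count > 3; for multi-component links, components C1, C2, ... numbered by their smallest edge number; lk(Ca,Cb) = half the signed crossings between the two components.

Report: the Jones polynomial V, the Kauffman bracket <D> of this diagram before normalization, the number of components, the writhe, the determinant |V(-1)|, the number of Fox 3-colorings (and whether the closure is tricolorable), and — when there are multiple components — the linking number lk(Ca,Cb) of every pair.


Jones polynomial: V(q) = q^-1 - 1 + 2q - 2q^2 + 2q^3 - 2q^4 + q^5
<D> = -A^-11 + 2A^-7 - 2A^-3 + 2A - 2A^5 + A^9 - A^13; writhe +3
components 1, writhe +3 (11 crossings)
3-colorings: 3 of 3^11, det 11 — not tricolorable
note: the span of V is 6, forcing >= 6 crossings in any diagram


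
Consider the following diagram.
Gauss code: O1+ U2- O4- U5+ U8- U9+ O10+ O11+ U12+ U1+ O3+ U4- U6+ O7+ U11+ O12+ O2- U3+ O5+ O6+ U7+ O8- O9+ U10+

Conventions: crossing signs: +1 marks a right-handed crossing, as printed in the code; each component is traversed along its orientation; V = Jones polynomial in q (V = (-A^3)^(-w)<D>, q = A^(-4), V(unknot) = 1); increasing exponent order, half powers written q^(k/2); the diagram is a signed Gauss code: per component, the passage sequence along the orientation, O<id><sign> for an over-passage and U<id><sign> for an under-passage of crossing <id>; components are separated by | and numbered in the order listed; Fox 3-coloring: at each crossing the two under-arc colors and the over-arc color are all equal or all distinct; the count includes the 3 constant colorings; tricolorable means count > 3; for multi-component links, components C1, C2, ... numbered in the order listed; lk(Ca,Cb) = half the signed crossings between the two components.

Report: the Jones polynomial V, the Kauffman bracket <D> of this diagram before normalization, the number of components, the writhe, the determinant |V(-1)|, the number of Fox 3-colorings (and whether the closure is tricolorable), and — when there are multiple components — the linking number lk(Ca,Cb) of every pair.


Jones polynomial: V(q) = q^2 + 2q^4 - 2q^5 + q^6 - 2q^7 + q^8
<D> = A^-14 - 2A^-10 + A^-6 - 2A^-2 + 2A^2 + A^10; writhe +6
components 1, writhe +6 (12 crossings)
3-colorings: 27 of 3^12, det 9 — tricolorable
note: V spans 6 powers of q: at least 6 crossings in any diagram


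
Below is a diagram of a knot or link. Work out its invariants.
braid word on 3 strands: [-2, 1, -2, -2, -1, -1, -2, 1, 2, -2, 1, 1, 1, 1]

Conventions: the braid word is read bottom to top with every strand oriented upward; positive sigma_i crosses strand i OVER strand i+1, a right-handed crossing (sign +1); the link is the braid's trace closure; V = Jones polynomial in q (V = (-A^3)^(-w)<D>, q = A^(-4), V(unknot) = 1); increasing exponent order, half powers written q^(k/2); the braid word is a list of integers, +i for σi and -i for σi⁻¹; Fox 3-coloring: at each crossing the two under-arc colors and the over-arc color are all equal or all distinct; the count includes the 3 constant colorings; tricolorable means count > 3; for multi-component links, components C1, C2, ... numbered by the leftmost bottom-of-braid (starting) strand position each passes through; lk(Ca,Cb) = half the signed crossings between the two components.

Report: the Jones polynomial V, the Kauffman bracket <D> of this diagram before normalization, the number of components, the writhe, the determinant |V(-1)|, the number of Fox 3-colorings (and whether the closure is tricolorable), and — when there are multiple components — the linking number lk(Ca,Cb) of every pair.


V = q^-5 - 2q^-4 + 2q^-3 - 3q^-2 + 4q^-1 - 3 + 4q - 3q^2 + 2q^3 - 2q^4 + q^5
<D> = A^-20 - 2A^-16 + 2A^-12 - 3A^-8 + 4A^-4 - 3 + 4A^4 - 3A^8 + 2A^12 - 2A^16 + A^20 (w = 0)
1 component over 14 crossings, w = 0
27 Fox colorings among 3^14, |V(-1)| = 27: tricolorable
why: the span of V is 10, forcing >= 10 crossings in any diagram


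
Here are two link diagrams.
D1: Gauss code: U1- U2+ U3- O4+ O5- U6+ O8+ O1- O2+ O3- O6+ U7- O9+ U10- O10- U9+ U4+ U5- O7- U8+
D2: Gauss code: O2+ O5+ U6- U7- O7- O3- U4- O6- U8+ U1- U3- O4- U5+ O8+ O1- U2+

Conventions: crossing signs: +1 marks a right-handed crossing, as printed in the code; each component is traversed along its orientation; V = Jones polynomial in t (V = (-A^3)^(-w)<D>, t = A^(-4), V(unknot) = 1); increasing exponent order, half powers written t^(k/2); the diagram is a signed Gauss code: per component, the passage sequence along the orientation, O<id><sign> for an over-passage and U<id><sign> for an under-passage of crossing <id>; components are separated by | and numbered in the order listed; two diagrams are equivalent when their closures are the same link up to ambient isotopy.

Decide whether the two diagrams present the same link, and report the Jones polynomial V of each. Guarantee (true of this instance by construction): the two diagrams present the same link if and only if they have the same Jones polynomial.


equivalent: no
D1 (bracket 1; 10 crossings at w = 0): V = 1
V(D2) = -t^-4 + t^-3 + t^-1  [8 crossings, <D> = A^-2 + A^6 - A^10, w = -2]
observation: 2 classes among 2 diagrams; unequal V(t) rules out equality


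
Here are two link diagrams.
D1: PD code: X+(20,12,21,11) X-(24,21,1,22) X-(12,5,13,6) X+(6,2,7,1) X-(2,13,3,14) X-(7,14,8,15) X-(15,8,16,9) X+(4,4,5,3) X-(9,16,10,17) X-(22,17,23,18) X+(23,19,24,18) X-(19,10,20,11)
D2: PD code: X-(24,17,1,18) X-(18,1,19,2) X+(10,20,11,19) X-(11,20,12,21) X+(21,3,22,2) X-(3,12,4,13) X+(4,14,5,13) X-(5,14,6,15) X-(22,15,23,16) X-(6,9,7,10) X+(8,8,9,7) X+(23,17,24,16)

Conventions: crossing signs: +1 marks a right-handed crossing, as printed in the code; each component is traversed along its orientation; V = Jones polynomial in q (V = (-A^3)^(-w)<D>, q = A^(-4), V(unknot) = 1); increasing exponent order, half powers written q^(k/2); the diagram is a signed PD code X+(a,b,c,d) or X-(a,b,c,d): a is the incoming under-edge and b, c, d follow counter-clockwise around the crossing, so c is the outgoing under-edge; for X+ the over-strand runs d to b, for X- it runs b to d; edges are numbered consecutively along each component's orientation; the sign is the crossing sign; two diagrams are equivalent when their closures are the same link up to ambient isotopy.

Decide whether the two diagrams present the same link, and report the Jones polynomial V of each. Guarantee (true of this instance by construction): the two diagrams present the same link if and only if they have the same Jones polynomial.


equivalent: no
D1 (bracket A^-8 - A^-4 + 2 - A^4 + A^8 - A^12; 12 crossings at w = -4): V = -q^-6 + q^-5 - q^-4 + 2q^-3 - q^-2 + q^-1
V(D2) = 1  [12 crossings, <D> = A^-6, w = -2]
observation: 2 classes among 2 diagrams; unequal V(q) rules out equality


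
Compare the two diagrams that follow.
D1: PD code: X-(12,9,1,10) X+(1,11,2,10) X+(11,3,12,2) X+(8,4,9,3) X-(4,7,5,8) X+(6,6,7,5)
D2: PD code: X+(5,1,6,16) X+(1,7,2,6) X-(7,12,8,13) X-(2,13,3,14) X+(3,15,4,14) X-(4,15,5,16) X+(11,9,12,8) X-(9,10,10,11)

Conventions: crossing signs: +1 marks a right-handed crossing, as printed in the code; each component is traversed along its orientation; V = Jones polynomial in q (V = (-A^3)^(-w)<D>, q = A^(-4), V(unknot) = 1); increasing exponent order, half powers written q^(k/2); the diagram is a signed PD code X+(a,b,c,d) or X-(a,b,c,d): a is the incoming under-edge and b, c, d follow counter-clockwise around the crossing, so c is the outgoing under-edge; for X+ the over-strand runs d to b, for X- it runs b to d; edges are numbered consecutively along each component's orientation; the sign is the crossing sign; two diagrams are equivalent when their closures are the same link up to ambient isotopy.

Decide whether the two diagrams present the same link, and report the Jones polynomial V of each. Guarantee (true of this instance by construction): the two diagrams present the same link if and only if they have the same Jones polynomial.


same link: yes
V(D1) = 1  [6 crossings, <D> = A^6, w = +2]
V(D2) = 1  (w 0, c 8, <D> = 1)
note: all 2 diagrams share one V(q), hence one class


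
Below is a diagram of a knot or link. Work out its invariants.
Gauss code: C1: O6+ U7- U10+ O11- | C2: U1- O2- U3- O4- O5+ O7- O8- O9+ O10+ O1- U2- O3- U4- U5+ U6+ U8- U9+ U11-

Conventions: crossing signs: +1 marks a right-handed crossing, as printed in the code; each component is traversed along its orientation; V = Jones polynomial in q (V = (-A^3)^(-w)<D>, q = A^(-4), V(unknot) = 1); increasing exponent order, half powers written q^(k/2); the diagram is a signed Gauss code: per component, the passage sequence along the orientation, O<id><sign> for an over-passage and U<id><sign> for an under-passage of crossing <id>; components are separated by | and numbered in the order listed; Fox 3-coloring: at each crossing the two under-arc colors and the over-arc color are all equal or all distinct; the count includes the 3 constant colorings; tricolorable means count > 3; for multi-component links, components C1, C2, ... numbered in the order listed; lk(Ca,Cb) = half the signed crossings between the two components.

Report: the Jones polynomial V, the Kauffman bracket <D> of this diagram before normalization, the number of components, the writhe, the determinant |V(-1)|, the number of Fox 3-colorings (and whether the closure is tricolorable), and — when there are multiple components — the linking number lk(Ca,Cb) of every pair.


V(q) = q^(-9/2) - q^(-5/2) - q^(-3/2) - q^(-1/2)
bracket: A^-7 + A^-3 + A - A^9, w = -3
2 components, writhe -3, over 11 crossings
lk(C1,C2) = 0
det 0, colorings 27 of 3^11 — tricolorable
observation: every pair of the 2 components has lk = 0


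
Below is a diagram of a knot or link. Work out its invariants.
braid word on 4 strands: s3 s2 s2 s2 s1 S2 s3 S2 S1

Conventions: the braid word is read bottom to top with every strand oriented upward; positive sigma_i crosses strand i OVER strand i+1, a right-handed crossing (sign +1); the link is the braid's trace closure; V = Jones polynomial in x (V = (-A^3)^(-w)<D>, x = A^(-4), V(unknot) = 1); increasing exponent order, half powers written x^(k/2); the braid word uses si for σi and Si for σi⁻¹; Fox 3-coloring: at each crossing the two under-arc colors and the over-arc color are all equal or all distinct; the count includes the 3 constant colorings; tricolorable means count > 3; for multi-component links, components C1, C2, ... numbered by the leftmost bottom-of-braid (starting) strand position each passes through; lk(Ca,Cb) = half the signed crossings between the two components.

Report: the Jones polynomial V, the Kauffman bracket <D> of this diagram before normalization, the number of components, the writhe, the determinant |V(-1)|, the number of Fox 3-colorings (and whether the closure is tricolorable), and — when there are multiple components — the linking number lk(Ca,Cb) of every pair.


Jones polynomial: V(x) = x^-1 - 1 + 2x - 3x^2 + 3x^3 - 2x^4 + 2x^5 - x^6
<D> = A^-15 - 2A^-11 + 2A^-7 - 3A^-3 + 3A - 2A^5 + A^9 - A^13; writhe +3
components 1, writhe +3 (9 crossings)
3-colorings: 9 of 3^9, det 15 — tricolorable
note: w = +3 shifts under R1 moves; the (-A^3)^(-3) factor cancels that in V


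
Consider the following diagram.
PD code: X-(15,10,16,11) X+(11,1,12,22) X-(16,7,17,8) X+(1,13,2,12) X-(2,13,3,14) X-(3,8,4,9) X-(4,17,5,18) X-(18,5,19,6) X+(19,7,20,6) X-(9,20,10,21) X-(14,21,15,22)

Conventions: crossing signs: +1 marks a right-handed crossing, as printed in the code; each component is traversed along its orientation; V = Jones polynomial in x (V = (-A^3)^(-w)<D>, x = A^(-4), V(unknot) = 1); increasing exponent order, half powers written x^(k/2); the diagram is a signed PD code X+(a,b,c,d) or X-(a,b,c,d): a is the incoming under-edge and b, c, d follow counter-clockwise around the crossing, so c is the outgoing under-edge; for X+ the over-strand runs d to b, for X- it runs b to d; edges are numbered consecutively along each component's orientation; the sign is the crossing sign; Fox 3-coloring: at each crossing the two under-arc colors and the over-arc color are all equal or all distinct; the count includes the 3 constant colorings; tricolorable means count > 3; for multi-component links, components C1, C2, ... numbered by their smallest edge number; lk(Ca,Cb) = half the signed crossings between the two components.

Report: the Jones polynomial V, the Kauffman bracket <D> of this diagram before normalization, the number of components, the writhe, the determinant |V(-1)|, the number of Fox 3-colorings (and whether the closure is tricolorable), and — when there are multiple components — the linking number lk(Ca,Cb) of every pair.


V = -x^-4 + x^-3 + x^-1
<D> = -A^-11 - A^-3 + A (w = -5)
1 component over 11 crossings, w = -5
9 Fox colorings among 3^11, |V(-1)| = 3: tricolorable
why: V spans 3 powers of x: at least 3 crossings in any diagram


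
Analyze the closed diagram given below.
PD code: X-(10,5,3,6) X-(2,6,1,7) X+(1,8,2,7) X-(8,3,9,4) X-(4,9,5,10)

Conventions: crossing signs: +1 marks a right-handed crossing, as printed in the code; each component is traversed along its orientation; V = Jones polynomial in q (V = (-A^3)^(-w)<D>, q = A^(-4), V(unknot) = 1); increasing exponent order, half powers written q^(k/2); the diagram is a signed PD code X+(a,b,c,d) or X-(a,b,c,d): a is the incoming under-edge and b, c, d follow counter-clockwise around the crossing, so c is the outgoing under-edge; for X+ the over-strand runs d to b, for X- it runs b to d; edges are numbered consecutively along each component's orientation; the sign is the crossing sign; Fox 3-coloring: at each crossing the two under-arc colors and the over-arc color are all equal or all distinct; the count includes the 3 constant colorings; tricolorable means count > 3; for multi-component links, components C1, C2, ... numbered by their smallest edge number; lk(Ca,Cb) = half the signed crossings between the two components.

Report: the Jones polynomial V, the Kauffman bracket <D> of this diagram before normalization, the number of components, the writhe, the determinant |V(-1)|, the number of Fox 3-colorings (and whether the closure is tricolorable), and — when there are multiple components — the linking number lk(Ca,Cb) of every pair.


Jones polynomial: V(q) = q^(-9/2) - q^(-5/2) - q^(-3/2) - q^(-1/2)
<D> = A^-7 + A^-3 + A - A^9; writhe -3
components 2, writhe -3 (5 crossings)
linking number lk(C1,C2) = 0
3-colorings: 27 of 3^5, det 0 — tricolorable
note: span 4 respects span(V) <= c + mu - 1 = 6 for this 2-component diagram


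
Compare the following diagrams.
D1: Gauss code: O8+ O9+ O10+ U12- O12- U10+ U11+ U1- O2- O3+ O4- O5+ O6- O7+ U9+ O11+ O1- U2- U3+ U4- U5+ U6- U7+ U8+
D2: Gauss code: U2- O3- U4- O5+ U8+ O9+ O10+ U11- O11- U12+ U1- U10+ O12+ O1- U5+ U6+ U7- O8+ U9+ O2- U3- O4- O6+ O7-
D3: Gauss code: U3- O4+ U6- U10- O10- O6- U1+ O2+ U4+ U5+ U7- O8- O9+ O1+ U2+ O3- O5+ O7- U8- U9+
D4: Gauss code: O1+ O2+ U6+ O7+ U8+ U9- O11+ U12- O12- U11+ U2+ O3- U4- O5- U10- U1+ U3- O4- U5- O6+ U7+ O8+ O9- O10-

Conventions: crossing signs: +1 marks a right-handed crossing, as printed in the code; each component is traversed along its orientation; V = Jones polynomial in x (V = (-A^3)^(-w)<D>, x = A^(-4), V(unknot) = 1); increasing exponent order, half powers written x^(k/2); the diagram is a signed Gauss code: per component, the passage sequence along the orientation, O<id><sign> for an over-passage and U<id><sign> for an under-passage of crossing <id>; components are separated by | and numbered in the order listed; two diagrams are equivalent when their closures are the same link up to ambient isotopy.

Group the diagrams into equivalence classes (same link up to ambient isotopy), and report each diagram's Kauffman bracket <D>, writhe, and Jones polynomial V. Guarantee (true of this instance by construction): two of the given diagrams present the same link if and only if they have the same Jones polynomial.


classes: {D1} | {D2, D4} | {D3}
V(D1) = 1  [12 crossings, <D> = A^6, w = +2]
V(D2) = -x^-3 + x^-2 - x^-1 + 3 - x + x^2 - x^3  [12 crossings, <D> = -A^-12 + A^-8 - A^-4 + 3 - A^4 + A^8 - A^12, w = 0]
D3 (bracket -A^-16 + A^-12 + A^-4; 10 crossings at w = 0): V = x + x^3 - x^4
V(D4) = -x^-3 + x^-2 - x^-1 + 3 - x + x^2 - x^3  (w 0, c 12, <D> = -A^-12 + A^-8 - A^-4 + 3 - A^4 + A^8 - A^12)
note: 3 classes among 4 diagrams; unequal V(x) rules out equality


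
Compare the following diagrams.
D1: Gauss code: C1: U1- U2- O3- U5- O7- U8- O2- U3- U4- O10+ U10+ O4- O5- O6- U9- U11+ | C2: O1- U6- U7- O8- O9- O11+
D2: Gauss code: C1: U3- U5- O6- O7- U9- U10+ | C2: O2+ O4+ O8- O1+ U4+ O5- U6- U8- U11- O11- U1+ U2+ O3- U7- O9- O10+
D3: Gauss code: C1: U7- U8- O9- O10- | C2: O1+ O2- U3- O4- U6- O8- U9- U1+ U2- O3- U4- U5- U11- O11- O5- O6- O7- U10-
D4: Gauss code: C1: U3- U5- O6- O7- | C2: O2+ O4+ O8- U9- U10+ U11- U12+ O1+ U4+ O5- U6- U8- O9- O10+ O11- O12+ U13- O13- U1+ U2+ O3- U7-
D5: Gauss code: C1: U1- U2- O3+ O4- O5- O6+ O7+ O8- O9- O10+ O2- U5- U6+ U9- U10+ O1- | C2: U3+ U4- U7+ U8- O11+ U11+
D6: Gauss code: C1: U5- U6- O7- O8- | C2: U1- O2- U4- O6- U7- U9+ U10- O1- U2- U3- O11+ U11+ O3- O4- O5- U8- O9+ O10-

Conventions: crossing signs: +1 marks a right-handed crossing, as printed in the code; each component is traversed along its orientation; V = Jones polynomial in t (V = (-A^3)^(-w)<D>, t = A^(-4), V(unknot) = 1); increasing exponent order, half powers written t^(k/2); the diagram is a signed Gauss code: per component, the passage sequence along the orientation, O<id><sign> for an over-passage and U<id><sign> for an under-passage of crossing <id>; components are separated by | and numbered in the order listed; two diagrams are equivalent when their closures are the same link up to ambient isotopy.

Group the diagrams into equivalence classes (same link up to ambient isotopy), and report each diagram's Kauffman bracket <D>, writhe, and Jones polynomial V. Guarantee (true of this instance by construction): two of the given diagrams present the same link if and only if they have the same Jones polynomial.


grouping into links: {D1, D3, D6} | {D2, D4} | {D5}
V(D1) = t^(-15/2) - t^(-13/2) - t^(-9/2) - t^(-5/2)  (w -7, c 11, <D> = A^-11 + A^-3 + A^5 - A^9)
V(D2) = -t^(-9/2) - t^(-5/2) + t^(-3/2) - t^(-1/2)  (w -3, c 11, <D> = A^-7 - A^-3 + A + A^9)
V(D3) = t^(-15/2) - t^(-13/2) - t^(-9/2) - t^(-5/2)  (w -9, c 11, <D> = A^-17 + A^-9 + A^-1 - A^3)
V(D4) = -t^(-9/2) - t^(-5/2) + t^(-3/2) - t^(-1/2)  [13 crossings, <D> = A^-7 - A^-3 + A + A^9, w = -3]
V(D5) = -t^(-1/2) - t^(1/2)  [11 crossings, <D> = A^-5 + A^-1, w = -1]
V(D6) = t^(-15/2) - t^(-13/2) - t^(-9/2) - t^(-5/2)  [11 crossings, <D> = A^-11 + A^-3 + A^5 - A^9, w = -7]
why: 3 classes among 6 diagrams; unequal V(t) rules out equality
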